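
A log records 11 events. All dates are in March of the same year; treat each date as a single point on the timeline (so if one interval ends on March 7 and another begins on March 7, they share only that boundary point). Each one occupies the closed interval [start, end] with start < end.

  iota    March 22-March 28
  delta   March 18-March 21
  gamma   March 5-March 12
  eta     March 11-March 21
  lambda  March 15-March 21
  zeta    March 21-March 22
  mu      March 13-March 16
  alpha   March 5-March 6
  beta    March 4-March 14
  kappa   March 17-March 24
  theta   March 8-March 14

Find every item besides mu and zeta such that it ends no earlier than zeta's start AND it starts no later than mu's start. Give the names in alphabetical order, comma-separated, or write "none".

eta

Conditions: its end is no earlier than zeta's start (X.end >= March 21) AND its start is no later than mu's start (X.start <= March 13).
alpha: end March 6 >= March 21? ✗; start March 5 <= March 13? ✓ → no.
beta: end March 14 >= March 21? ✗; start March 4 <= March 13? ✓ → no.
delta: end March 21 >= March 21? ✓; start March 18 <= March 13? ✗ → no.
eta: end March 21 >= March 21? ✓; start March 11 <= March 13? ✓ → yes.
gamma: end March 12 >= March 21? ✗; start March 5 <= March 13? ✓ → no.
iota: end March 28 >= March 21? ✓; start March 22 <= March 13? ✗ → no.
kappa: end March 24 >= March 21? ✓; start March 17 <= March 13? ✗ → no.
lambda: end March 21 >= March 21? ✓; start March 15 <= March 13? ✗ → no.
theta: end March 14 >= March 21? ✗; start March 8 <= March 13? ✓ → no.
Result: eta.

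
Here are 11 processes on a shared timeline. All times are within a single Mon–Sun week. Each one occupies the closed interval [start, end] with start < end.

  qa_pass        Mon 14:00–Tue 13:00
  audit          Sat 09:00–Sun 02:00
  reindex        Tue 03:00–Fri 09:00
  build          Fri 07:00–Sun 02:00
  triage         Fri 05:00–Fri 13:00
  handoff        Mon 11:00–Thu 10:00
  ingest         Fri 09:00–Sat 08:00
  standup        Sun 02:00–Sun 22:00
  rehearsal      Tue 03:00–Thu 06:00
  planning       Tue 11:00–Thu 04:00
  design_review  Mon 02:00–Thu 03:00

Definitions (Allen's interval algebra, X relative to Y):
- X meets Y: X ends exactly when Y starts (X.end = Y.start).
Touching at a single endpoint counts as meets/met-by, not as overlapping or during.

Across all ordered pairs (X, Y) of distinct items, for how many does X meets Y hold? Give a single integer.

3

Checking all 110 ordered pairs for relation 'meets'; matching pairs in alphabetical order:
(audit, standup): audit meets standup ✓
(build, standup): build meets standup ✓
(reindex, ingest): reindex meets ingest ✓
Count: 3.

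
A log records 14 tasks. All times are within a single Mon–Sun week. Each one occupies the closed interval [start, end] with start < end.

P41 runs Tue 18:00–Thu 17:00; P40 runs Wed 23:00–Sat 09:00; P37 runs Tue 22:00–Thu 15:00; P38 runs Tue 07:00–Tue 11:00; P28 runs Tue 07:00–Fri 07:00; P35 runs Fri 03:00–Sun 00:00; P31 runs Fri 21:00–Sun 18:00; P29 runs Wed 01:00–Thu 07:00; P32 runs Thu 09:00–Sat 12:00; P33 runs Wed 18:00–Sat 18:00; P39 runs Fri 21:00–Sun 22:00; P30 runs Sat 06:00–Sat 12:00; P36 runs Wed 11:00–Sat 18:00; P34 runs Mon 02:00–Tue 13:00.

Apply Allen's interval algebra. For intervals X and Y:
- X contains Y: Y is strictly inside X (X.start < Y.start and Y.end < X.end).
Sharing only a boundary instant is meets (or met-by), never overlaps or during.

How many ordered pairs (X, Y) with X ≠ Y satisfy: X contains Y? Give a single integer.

Checking all 182 ordered pairs for relation 'contains'; matching pairs in alphabetical order:
(P28, P29): P28 contains P29 ✓
(P28, P37): P28 contains P37 ✓
(P28, P41): P28 contains P41 ✓
(P31, P30): P31 contains P30 ✓
(P33, P30): P33 contains P30 ✓
(P33, P32): P33 contains P32 ✓
(P33, P40): P33 contains P40 ✓
(P34, P38): P34 contains P38 ✓
(P35, P30): P35 contains P30 ✓
(P36, P30): P36 contains P30 ✓
(P36, P32): P36 contains P32 ✓
(P36, P40): P36 contains P40 ✓
(P37, P29): P37 contains P29 ✓
(P39, P30): P39 contains P30 ✓
(P41, P29): P41 contains P29 ✓
(P41, P37): P41 contains P37 ✓
Count: 16.

16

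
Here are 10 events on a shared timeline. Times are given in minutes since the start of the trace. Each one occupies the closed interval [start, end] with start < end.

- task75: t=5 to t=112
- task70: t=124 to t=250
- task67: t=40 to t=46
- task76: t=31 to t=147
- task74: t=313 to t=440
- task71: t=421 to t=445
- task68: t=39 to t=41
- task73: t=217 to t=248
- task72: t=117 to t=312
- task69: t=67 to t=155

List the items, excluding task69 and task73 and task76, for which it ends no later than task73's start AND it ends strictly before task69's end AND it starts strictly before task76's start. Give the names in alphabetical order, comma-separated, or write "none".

Conditions: its end is no later than task73's start (X.end <= t=217) AND its end is strictly before task69's end (X.end < t=155) AND its start is strictly before task76's start (X.start < t=31).
task67: end t=46 <= t=217? ✓; end t=46 < t=155? ✓; start t=40 < t=31? ✗ → no.
task68: end t=41 <= t=217? ✓; end t=41 < t=155? ✓; start t=39 < t=31? ✗ → no.
task70: end t=250 <= t=217? ✗; end t=250 < t=155? ✗; start t=124 < t=31? ✗ → no.
task71: end t=445 <= t=217? ✗; end t=445 < t=155? ✗; start t=421 < t=31? ✗ → no.
task72: end t=312 <= t=217? ✗; end t=312 < t=155? ✗; start t=117 < t=31? ✗ → no.
task74: end t=440 <= t=217? ✗; end t=440 < t=155? ✗; start t=313 < t=31? ✗ → no.
task75: end t=112 <= t=217? ✓; end t=112 < t=155? ✓; start t=5 < t=31? ✓ → yes.
Result: task75.

task75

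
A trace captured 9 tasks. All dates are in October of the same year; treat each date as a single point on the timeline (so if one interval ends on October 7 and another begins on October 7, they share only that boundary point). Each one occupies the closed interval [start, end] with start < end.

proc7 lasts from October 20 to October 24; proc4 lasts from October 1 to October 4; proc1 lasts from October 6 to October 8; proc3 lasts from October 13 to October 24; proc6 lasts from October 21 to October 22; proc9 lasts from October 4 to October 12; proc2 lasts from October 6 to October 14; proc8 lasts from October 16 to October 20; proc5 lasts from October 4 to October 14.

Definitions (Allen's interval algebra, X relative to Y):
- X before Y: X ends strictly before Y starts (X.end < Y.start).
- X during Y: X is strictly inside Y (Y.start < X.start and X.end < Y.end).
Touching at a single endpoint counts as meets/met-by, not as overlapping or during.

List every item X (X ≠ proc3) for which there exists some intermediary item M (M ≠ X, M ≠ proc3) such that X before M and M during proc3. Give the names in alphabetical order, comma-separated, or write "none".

proc1, proc2, proc4, proc5, proc8, proc9

Target proc3 = [October 13, October 24].
Intermediaries M with M during proc3: proc6, proc8.
Via proc6 — items with X before proc6: proc1, proc2, proc4, proc5, proc8, proc9.
Via proc8 — items with X before proc8: proc1, proc2, proc4, proc5, proc9.
Union: proc1, proc2, proc4, proc5, proc8, proc9.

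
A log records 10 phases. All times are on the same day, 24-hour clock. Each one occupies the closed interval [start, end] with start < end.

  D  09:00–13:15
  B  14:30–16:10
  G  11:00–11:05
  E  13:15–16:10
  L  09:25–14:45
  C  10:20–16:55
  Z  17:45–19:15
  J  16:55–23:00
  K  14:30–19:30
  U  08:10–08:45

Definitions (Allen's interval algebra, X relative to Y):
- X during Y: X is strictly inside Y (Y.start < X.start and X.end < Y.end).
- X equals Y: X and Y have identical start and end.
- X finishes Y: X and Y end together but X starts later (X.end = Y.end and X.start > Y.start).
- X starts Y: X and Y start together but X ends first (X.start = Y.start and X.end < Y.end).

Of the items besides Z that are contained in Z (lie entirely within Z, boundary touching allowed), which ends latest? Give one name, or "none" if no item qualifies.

Target Z = [17:45, 19:15].
B [14:30, 16:10] → before → excluded.
C [10:20, 16:55] → before → excluded.
D [09:00, 13:15] → before → excluded.
E [13:15, 16:10] → before → excluded.
G [11:00, 11:05] → before → excluded.
J [16:55, 23:00] → contains → excluded.
K [14:30, 19:30] → contains → excluded.
L [09:25, 14:45] → before → excluded.
U [08:10, 08:45] → before → excluded.
No candidates → none.

none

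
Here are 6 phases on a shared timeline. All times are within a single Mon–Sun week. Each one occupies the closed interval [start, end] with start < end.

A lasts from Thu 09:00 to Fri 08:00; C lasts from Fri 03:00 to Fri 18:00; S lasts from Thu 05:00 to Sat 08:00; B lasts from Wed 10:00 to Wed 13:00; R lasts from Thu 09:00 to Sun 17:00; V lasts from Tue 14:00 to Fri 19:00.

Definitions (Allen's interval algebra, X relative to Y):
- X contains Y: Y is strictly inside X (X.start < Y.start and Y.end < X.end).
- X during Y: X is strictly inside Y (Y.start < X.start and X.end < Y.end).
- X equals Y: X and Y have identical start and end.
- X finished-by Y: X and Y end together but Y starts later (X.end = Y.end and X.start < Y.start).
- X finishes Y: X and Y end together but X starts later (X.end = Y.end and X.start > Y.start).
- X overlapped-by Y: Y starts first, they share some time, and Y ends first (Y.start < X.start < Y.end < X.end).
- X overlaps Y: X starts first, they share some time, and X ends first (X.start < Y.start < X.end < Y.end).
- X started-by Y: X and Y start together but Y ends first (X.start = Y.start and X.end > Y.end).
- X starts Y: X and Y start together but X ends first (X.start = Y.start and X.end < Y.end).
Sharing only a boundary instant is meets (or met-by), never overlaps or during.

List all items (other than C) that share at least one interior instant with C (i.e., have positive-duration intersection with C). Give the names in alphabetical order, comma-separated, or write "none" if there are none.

A, R, S, V

Target C = [Fri 03:00, Fri 18:00].
A [Thu 09:00, Fri 08:00] → overlaps → yes.
B [Wed 10:00, Wed 13:00] → before → no.
R [Thu 09:00, Sun 17:00] → contains → yes.
S [Thu 05:00, Sat 08:00] → contains → yes.
V [Tue 14:00, Fri 19:00] → contains → yes.
Result: A, R, S, V.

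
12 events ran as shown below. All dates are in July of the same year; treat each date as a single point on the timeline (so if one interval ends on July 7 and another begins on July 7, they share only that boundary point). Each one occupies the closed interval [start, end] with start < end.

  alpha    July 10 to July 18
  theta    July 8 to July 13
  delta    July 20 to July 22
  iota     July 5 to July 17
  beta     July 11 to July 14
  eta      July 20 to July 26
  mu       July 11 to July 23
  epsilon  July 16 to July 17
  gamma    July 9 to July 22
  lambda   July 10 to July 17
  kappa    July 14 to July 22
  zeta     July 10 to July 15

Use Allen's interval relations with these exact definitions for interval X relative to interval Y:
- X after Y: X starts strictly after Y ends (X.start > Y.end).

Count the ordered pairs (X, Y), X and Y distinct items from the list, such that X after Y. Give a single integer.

Checking all 132 ordered pairs for relation 'after'; matching pairs in alphabetical order:
(delta, alpha): delta after alpha ✓
(delta, beta): delta after beta ✓
(delta, epsilon): delta after epsilon ✓
(delta, iota): delta after iota ✓
(delta, lambda): delta after lambda ✓
(delta, theta): delta after theta ✓
(delta, zeta): delta after zeta ✓
(epsilon, beta): epsilon after beta ✓
(epsilon, theta): epsilon after theta ✓
(epsilon, zeta): epsilon after zeta ✓
(eta, alpha): eta after alpha ✓
(eta, beta): eta after beta ✓
(eta, epsilon): eta after epsilon ✓
(eta, iota): eta after iota ✓
(eta, lambda): eta after lambda ✓
(eta, theta): eta after theta ✓
(eta, zeta): eta after zeta ✓
(kappa, theta): kappa after theta ✓
Count: 18.

18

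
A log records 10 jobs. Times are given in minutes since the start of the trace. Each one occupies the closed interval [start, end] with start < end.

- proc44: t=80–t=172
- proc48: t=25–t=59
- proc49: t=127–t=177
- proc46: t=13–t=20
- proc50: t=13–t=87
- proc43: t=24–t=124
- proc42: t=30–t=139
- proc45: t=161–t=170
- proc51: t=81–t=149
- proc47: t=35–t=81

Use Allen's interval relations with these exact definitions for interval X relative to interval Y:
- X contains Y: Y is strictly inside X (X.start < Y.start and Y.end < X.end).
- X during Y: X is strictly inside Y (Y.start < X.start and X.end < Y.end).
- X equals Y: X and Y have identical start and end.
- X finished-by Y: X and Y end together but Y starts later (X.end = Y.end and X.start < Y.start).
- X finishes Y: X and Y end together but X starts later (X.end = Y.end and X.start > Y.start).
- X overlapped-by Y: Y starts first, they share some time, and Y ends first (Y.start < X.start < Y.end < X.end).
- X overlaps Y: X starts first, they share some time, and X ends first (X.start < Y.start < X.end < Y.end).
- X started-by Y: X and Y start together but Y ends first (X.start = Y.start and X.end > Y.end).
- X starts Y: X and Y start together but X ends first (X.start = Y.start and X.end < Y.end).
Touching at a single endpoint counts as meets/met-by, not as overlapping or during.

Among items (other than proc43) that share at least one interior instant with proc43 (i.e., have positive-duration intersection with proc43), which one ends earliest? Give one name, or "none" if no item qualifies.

proc48

Target proc43 = [t=24, t=124].
proc42 [t=30, t=139] → overlapped-by → candidate.
proc44 [t=80, t=172] → overlapped-by → candidate.
proc45 [t=161, t=170] → after → excluded.
proc46 [t=13, t=20] → before → excluded.
proc47 [t=35, t=81] → during → candidate.
proc48 [t=25, t=59] → during → candidate.
proc49 [t=127, t=177] → after → excluded.
proc50 [t=13, t=87] → overlaps → candidate.
proc51 [t=81, t=149] → overlapped-by → candidate.
Among candidates, earliest end is t=59 → proc48.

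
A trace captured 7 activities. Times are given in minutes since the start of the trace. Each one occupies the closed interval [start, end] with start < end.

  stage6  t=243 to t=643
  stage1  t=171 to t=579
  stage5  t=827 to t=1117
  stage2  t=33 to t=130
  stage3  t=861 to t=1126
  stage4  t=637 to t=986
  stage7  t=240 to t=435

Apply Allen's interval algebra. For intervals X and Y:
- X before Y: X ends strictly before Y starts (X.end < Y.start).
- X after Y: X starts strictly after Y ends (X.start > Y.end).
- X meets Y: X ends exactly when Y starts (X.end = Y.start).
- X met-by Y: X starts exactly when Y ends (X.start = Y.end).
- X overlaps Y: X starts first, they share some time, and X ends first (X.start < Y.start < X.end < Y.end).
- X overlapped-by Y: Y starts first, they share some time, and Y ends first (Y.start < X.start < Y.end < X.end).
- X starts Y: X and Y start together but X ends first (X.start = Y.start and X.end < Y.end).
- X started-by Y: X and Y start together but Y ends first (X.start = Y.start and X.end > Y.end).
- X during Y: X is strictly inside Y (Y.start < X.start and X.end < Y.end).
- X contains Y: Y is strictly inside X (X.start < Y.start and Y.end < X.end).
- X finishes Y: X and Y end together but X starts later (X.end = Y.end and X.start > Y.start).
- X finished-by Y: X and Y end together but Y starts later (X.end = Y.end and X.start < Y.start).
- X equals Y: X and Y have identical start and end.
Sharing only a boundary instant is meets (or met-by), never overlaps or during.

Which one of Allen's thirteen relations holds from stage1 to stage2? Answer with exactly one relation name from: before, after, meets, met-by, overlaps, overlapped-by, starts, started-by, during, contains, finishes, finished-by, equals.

after

stage1 = [t=171, t=579]; stage2 = [t=33, t=130].
Compare endpoints: stage1.start > stage2.start, stage1.start > stage2.end, stage1.end > stage2.start, stage1.end > stage2.end.
That pattern is 'after'.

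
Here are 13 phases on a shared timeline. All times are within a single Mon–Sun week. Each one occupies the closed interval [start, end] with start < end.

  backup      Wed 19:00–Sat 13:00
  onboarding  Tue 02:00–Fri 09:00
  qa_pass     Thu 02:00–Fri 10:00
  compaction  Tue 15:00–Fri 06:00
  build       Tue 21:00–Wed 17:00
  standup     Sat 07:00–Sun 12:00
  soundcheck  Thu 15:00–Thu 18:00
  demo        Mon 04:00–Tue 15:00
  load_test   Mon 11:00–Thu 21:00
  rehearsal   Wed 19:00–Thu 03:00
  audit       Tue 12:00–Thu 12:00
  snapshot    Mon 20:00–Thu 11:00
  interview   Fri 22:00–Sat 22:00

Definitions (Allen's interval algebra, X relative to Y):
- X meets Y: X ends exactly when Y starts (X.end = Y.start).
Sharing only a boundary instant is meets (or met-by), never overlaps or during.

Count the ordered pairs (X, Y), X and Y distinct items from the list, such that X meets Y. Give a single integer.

Checking all 156 ordered pairs for relation 'meets'; matching pairs in alphabetical order:
(demo, compaction): demo meets compaction ✓
Count: 1.

1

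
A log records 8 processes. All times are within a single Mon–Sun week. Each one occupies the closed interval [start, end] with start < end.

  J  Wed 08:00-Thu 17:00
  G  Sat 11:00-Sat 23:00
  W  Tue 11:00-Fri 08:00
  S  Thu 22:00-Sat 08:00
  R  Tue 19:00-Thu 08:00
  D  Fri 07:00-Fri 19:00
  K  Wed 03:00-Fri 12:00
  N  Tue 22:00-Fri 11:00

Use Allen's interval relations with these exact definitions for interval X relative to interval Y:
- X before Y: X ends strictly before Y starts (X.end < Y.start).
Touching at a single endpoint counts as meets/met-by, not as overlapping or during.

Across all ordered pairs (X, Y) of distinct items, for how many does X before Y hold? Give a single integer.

11

Checking all 56 ordered pairs for relation 'before'; matching pairs in alphabetical order:
(D, G): D before G ✓
(J, D): J before D ✓
(J, G): J before G ✓
(J, S): J before S ✓
(K, G): K before G ✓
(N, G): N before G ✓
(R, D): R before D ✓
(R, G): R before G ✓
(R, S): R before S ✓
(S, G): S before G ✓
(W, G): W before G ✓
Count: 11.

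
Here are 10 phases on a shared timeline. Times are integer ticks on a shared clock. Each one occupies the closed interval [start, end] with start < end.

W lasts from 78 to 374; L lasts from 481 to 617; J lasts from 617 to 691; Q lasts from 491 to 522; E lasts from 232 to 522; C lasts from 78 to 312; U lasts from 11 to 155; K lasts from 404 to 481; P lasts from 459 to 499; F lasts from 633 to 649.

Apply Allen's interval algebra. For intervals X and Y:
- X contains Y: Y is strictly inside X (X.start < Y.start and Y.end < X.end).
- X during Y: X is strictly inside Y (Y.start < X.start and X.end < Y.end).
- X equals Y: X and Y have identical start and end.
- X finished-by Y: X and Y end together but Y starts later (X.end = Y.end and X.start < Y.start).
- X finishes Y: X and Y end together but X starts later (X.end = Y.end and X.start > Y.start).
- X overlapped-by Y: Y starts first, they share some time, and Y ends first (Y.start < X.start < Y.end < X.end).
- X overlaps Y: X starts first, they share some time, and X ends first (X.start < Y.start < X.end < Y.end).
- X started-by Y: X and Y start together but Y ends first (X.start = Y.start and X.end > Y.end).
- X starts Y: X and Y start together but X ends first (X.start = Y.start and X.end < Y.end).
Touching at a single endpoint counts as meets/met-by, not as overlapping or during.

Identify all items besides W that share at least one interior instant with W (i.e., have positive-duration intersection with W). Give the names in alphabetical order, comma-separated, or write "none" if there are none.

Target W = [78, 374].
C [78, 312] → starts → yes.
E [232, 522] → overlapped-by → yes.
F [633, 649] → after → no.
J [617, 691] → after → no.
K [404, 481] → after → no.
L [481, 617] → after → no.
P [459, 499] → after → no.
Q [491, 522] → after → no.
U [11, 155] → overlaps → yes.
Result: C, E, U.

C, E, U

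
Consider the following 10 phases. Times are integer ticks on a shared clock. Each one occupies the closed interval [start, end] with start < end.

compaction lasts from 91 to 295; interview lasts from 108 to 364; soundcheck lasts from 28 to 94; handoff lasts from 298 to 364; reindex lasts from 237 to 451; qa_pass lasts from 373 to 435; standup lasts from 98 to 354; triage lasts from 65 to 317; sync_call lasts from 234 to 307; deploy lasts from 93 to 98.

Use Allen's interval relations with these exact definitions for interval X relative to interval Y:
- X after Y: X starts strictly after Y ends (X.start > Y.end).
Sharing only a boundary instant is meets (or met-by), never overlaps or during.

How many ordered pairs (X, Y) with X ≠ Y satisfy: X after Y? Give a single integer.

18

Checking all 90 ordered pairs for relation 'after'; matching pairs in alphabetical order:
(handoff, compaction): handoff after compaction ✓
(handoff, deploy): handoff after deploy ✓
(handoff, soundcheck): handoff after soundcheck ✓
(interview, deploy): interview after deploy ✓
(interview, soundcheck): interview after soundcheck ✓
(qa_pass, compaction): qa_pass after compaction ✓
(qa_pass, deploy): qa_pass after deploy ✓
(qa_pass, handoff): qa_pass after handoff ✓
(qa_pass, interview): qa_pass after interview ✓
(qa_pass, soundcheck): qa_pass after soundcheck ✓
(qa_pass, standup): qa_pass after standup ✓
(qa_pass, sync_call): qa_pass after sync_call ✓
(qa_pass, triage): qa_pass after triage ✓
(reindex, deploy): reindex after deploy ✓
(reindex, soundcheck): reindex after soundcheck ✓
(standup, soundcheck): standup after soundcheck ✓
(sync_call, deploy): sync_call after deploy ✓
(sync_call, soundcheck): sync_call after soundcheck ✓
Count: 18.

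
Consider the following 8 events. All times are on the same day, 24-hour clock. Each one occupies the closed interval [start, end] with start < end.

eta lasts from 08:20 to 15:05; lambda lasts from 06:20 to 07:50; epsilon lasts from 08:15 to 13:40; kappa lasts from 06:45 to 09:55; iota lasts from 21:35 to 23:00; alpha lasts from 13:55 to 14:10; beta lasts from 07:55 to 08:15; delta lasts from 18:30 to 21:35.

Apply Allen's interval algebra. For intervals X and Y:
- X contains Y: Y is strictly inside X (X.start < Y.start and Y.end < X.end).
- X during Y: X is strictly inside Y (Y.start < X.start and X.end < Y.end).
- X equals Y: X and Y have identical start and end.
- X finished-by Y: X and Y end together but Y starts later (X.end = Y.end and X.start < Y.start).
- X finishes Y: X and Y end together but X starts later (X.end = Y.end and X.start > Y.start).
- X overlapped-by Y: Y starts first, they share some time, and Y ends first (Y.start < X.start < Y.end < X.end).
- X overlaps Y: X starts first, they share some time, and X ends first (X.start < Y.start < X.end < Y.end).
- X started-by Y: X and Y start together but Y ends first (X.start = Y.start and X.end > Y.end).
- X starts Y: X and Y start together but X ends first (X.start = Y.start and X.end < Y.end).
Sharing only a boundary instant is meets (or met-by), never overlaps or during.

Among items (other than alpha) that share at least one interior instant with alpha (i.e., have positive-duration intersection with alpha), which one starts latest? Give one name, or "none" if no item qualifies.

Target alpha = [13:55, 14:10].
beta [07:55, 08:15] → before → excluded.
delta [18:30, 21:35] → after → excluded.
epsilon [08:15, 13:40] → before → excluded.
eta [08:20, 15:05] → contains → candidate.
iota [21:35, 23:00] → after → excluded.
kappa [06:45, 09:55] → before → excluded.
lambda [06:20, 07:50] → before → excluded.
Among candidates, latest start is 08:20 → eta.

eta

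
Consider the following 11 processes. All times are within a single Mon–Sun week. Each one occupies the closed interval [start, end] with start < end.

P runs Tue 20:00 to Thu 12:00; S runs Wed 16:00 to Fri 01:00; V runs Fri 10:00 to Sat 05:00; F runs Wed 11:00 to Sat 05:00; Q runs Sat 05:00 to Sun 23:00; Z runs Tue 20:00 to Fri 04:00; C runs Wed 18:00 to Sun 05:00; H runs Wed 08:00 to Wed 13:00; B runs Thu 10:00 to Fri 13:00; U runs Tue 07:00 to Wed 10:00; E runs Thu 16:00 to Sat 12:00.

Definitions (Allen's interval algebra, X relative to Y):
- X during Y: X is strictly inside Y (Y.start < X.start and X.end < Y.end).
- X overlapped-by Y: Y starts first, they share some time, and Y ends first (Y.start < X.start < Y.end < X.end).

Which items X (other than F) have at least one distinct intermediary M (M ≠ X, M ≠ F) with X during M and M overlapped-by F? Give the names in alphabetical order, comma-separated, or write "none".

Target F = [Wed 11:00, Sat 05:00].
Intermediaries M with M overlapped-by F: C, E.
Via C — items with X during C: B, E, V.
Via E — items with X during E: V.
Union: B, E, V.

B, E, V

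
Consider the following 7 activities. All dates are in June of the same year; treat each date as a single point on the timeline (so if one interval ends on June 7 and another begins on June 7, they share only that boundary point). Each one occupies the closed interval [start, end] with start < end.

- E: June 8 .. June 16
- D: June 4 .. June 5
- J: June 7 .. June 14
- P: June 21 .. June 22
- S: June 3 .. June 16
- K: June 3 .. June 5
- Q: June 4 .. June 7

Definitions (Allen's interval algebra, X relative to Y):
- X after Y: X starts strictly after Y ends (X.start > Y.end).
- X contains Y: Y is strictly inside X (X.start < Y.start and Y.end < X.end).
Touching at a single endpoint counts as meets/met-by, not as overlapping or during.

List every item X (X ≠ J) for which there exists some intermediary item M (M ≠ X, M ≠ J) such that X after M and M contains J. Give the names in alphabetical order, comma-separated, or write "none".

P

Target J = [June 7, June 14].
Intermediaries M with M contains J: S.
Via S — items with X after S: P.
Union: P.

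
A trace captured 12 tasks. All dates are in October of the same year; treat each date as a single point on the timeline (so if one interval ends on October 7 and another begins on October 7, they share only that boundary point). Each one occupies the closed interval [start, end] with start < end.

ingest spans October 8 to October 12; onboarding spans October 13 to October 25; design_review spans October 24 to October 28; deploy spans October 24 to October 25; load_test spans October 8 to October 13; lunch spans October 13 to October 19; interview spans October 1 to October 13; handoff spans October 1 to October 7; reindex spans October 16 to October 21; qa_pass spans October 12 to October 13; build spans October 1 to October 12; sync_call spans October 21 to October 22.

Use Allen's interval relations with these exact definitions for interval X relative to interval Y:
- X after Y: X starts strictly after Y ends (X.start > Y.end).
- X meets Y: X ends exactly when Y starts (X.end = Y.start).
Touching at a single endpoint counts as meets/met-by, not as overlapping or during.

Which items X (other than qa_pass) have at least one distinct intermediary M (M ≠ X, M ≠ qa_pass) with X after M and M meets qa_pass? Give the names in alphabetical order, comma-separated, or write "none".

Target qa_pass = [October 12, October 13].
Intermediaries M with M meets qa_pass: build, ingest.
Via build — items with X after build: deploy, design_review, lunch, onboarding, reindex, sync_call.
Via ingest — items with X after ingest: deploy, design_review, lunch, onboarding, reindex, sync_call.
Union: deploy, design_review, lunch, onboarding, reindex, sync_call.

deploy, design_review, lunch, onboarding, reindex, sync_call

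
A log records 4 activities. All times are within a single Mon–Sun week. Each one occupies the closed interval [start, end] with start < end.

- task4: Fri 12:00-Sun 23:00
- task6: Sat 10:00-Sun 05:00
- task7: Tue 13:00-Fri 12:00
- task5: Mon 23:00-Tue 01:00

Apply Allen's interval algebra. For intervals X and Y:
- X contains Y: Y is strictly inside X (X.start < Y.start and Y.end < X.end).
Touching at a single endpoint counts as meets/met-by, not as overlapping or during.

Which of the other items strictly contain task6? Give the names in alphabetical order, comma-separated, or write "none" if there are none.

task4

Target task6 = [Sat 10:00, Sun 05:00].
task4 [Fri 12:00, Sun 23:00] → contains → yes.
task5 [Mon 23:00, Tue 01:00] → before → no.
task7 [Tue 13:00, Fri 12:00] → before → no.
Result: task4.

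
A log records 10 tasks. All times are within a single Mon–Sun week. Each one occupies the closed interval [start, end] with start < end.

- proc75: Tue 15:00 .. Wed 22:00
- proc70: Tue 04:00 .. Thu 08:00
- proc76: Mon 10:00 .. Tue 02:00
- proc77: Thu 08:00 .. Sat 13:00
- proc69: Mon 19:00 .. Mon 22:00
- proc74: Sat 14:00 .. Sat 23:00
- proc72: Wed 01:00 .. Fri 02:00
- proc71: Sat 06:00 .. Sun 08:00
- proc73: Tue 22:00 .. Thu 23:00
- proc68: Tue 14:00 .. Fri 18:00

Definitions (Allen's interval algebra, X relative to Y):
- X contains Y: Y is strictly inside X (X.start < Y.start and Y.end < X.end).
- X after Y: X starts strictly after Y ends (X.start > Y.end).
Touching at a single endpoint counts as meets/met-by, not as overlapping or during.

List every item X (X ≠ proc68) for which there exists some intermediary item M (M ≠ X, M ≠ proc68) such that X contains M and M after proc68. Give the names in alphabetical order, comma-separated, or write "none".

proc71

Target proc68 = [Tue 14:00, Fri 18:00].
Intermediaries M with M after proc68: proc71, proc74.
Via proc71 — items with X contains proc71: none.
Via proc74 — items with X contains proc74: proc71.
Union: proc71.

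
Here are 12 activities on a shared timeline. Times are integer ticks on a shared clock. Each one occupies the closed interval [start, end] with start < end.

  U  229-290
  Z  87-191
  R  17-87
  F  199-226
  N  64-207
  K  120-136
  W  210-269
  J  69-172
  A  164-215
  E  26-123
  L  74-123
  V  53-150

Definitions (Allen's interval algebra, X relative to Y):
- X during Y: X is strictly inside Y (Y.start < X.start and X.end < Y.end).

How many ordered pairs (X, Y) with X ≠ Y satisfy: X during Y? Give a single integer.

Checking all 132 ordered pairs for relation 'during'; matching pairs in alphabetical order:
(J, N): J during N ✓
(K, J): K during J ✓
(K, N): K during N ✓
(K, V): K during V ✓
(K, Z): K during Z ✓
(L, J): L during J ✓
(L, N): L during N ✓
(L, V): L during V ✓
(Z, N): Z during N ✓
Count: 9.

9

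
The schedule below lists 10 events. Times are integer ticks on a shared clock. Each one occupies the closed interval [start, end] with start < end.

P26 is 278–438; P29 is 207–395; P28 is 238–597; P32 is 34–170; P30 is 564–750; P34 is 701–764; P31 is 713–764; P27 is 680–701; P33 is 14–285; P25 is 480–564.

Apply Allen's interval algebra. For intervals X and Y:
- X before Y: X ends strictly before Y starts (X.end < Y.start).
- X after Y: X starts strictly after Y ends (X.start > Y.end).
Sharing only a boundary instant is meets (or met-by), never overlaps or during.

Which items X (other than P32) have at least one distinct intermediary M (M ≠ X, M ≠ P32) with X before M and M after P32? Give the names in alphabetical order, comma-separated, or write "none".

P25, P26, P27, P28, P29, P33

Target P32 = [34, 170].
Intermediaries M with M after P32: P25, P26, P27, P28, P29, P30, P31, P34.
Via P25 — items with X before P25: P26, P29, P33.
Via P26 — items with X before P26: none.
Via P27 — items with X before P27: P25, P26, P28, P29, P33.
Via P28 — items with X before P28: none.
Via P29 — items with X before P29: none.
Via P30 — items with X before P30: P26, P29, P33.
Via P31 — items with X before P31: P25, P26, P27, P28, P29, P33.
Via P34 — items with X before P34: P25, P26, P28, P29, P33.
Union: P25, P26, P27, P28, P29, P33.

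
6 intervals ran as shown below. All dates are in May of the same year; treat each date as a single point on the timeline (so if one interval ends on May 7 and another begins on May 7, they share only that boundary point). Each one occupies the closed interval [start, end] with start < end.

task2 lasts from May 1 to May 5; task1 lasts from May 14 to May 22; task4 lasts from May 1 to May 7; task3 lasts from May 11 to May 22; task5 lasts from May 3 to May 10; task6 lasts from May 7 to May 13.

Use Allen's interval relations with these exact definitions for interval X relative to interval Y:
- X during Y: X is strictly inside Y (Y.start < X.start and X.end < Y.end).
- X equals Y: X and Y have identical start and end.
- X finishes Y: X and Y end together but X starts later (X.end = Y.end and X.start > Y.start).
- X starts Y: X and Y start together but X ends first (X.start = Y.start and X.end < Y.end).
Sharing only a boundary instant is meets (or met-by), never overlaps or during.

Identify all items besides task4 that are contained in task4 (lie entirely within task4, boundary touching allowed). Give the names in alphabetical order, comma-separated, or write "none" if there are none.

Target task4 = [May 1, May 7].
task1 [May 14, May 22] → after → no.
task2 [May 1, May 5] → starts → yes.
task3 [May 11, May 22] → after → no.
task5 [May 3, May 10] → overlapped-by → no.
task6 [May 7, May 13] → met-by → no.
Result: task2.

task2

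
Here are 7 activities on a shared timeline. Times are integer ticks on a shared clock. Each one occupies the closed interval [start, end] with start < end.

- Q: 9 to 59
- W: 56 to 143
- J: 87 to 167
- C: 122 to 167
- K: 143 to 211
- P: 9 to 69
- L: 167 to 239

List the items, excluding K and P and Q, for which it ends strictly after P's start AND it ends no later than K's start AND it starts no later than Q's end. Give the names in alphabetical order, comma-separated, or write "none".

W

Conditions: its end is strictly after P's start (X.end > 9) AND its end is no later than K's start (X.end <= 143) AND its start is no later than Q's end (X.start <= 59).
C: end 167 > 9? ✓; end 167 <= 143? ✗; start 122 <= 59? ✗ → no.
J: end 167 > 9? ✓; end 167 <= 143? ✗; start 87 <= 59? ✗ → no.
L: end 239 > 9? ✓; end 239 <= 143? ✗; start 167 <= 59? ✗ → no.
W: end 143 > 9? ✓; end 143 <= 143? ✓; start 56 <= 59? ✓ → yes.
Result: W.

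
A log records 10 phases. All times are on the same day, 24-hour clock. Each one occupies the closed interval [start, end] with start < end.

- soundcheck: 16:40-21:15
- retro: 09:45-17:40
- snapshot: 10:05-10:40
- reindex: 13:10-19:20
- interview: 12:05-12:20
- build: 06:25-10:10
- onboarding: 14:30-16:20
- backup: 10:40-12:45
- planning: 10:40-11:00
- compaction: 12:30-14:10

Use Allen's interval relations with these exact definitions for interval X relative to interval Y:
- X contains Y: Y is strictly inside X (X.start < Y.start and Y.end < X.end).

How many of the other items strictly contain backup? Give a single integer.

Target backup = [10:40, 12:45].
build [06:25, 10:10] → before → no.
compaction [12:30, 14:10] → overlapped-by → no.
interview [12:05, 12:20] → during → no.
onboarding [14:30, 16:20] → after → no.
planning [10:40, 11:00] → starts → no.
reindex [13:10, 19:20] → after → no.
retro [09:45, 17:40] → contains → counts.
snapshot [10:05, 10:40] → meets → no.
soundcheck [16:40, 21:15] → after → no.
Total: 1.

1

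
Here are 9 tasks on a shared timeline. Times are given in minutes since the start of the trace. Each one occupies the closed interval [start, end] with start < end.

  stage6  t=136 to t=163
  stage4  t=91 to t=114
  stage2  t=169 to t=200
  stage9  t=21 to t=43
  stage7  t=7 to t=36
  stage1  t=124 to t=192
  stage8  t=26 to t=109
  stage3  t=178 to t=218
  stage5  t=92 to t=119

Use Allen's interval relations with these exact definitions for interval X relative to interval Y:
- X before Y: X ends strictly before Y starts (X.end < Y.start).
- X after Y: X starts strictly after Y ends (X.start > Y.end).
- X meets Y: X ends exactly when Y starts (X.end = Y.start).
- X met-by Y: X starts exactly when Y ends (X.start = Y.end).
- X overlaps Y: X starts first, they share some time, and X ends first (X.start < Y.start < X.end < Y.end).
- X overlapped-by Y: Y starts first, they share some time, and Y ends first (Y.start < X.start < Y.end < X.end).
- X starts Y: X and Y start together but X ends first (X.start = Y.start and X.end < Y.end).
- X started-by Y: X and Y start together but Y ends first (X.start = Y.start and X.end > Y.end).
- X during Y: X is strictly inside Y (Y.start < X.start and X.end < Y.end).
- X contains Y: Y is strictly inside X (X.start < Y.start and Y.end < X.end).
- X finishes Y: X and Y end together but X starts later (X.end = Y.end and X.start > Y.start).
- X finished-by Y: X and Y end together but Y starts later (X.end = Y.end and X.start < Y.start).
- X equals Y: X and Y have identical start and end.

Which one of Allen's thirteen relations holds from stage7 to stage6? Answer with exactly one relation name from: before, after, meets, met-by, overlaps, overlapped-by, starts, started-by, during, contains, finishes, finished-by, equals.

stage7 = [t=7, t=36]; stage6 = [t=136, t=163].
Compare endpoints: stage7.start < stage6.start, stage7.start < stage6.end, stage7.end < stage6.start, stage7.end < stage6.end.
That pattern is 'before'.

before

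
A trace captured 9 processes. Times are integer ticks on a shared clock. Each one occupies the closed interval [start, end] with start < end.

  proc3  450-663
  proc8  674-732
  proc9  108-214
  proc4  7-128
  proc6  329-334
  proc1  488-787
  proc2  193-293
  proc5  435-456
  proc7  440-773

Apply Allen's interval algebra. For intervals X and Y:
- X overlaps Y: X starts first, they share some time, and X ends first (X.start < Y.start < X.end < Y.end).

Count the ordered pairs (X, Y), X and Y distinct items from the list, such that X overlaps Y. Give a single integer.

Checking all 72 ordered pairs for relation 'overlaps'; matching pairs in alphabetical order:
(proc3, proc1): proc3 overlaps proc1 ✓
(proc4, proc9): proc4 overlaps proc9 ✓
(proc5, proc3): proc5 overlaps proc3 ✓
(proc5, proc7): proc5 overlaps proc7 ✓
(proc7, proc1): proc7 overlaps proc1 ✓
(proc9, proc2): proc9 overlaps proc2 ✓
Count: 6.

6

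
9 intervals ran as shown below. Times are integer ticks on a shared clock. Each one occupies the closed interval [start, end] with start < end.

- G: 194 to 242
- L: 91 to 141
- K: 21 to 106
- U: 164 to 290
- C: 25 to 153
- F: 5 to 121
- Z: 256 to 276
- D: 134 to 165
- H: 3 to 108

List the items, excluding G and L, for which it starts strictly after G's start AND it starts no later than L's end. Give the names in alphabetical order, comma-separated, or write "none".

Conditions: its start is strictly after G's start (X.start > 194) AND its start is no later than L's end (X.start <= 141).
C: start 25 > 194? ✗; start 25 <= 141? ✓ → no.
D: start 134 > 194? ✗; start 134 <= 141? ✓ → no.
F: start 5 > 194? ✗; start 5 <= 141? ✓ → no.
H: start 3 > 194? ✗; start 3 <= 141? ✓ → no.
K: start 21 > 194? ✗; start 21 <= 141? ✓ → no.
U: start 164 > 194? ✗; start 164 <= 141? ✗ → no.
Z: start 256 > 194? ✓; start 256 <= 141? ✗ → no.
Result: none.

none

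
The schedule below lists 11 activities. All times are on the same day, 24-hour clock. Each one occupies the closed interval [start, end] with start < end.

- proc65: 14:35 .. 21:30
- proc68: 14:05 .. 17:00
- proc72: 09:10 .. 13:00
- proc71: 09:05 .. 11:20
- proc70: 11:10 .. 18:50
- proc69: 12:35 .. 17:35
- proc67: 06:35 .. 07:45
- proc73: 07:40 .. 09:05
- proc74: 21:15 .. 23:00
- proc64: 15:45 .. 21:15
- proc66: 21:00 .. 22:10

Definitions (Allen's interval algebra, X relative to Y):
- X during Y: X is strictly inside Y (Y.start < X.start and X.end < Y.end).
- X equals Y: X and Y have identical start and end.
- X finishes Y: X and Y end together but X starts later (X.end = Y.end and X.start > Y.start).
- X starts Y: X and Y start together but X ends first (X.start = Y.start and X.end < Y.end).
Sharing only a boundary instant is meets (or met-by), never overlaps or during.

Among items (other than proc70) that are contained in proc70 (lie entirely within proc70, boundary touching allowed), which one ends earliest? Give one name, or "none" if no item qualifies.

proc68

Target proc70 = [11:10, 18:50].
proc64 [15:45, 21:15] → overlapped-by → excluded.
proc65 [14:35, 21:30] → overlapped-by → excluded.
proc66 [21:00, 22:10] → after → excluded.
proc67 [06:35, 07:45] → before → excluded.
proc68 [14:05, 17:00] → during → candidate.
proc69 [12:35, 17:35] → during → candidate.
proc71 [09:05, 11:20] → overlaps → excluded.
proc72 [09:10, 13:00] → overlaps → excluded.
proc73 [07:40, 09:05] → before → excluded.
proc74 [21:15, 23:00] → after → excluded.
Among candidates, earliest end is 17:00 → proc68.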